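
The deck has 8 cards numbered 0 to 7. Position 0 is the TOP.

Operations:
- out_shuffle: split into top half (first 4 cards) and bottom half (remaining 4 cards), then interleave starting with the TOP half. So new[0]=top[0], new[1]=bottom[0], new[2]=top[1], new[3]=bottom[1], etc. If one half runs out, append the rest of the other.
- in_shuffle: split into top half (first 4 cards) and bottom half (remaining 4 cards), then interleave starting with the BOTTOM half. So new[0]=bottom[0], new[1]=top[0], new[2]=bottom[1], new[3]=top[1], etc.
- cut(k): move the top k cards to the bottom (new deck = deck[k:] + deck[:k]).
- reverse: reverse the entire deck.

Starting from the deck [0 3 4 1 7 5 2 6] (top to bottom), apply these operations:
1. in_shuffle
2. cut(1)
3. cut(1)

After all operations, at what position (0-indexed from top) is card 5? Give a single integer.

After op 1 (in_shuffle): [7 0 5 3 2 4 6 1]
After op 2 (cut(1)): [0 5 3 2 4 6 1 7]
After op 3 (cut(1)): [5 3 2 4 6 1 7 0]
Card 5 is at position 0.

Answer: 0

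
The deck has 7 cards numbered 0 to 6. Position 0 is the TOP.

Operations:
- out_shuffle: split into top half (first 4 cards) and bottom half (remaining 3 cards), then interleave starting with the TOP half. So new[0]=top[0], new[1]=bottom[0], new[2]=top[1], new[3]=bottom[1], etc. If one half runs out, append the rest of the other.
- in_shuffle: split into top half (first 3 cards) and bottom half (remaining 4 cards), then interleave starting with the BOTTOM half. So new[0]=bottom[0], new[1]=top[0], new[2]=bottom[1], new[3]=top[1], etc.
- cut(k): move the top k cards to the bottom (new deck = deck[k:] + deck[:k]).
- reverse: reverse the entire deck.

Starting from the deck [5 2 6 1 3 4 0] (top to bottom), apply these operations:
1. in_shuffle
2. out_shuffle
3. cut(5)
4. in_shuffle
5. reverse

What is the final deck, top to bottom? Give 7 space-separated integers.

After op 1 (in_shuffle): [1 5 3 2 4 6 0]
After op 2 (out_shuffle): [1 4 5 6 3 0 2]
After op 3 (cut(5)): [0 2 1 4 5 6 3]
After op 4 (in_shuffle): [4 0 5 2 6 1 3]
After op 5 (reverse): [3 1 6 2 5 0 4]

Answer: 3 1 6 2 5 0 4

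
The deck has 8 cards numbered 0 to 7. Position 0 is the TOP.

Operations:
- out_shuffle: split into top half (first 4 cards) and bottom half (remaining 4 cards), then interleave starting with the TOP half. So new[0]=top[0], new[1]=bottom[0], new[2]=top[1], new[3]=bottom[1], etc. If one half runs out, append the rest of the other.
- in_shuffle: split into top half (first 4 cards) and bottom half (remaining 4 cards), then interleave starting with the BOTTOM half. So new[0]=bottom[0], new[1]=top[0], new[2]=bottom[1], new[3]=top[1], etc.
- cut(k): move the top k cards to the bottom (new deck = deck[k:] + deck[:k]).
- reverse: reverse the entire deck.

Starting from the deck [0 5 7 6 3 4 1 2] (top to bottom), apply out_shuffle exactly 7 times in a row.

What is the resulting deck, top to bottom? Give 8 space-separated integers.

Answer: 0 3 5 4 7 1 6 2

Derivation:
After op 1 (out_shuffle): [0 3 5 4 7 1 6 2]
After op 2 (out_shuffle): [0 7 3 1 5 6 4 2]
After op 3 (out_shuffle): [0 5 7 6 3 4 1 2]
After op 4 (out_shuffle): [0 3 5 4 7 1 6 2]
After op 5 (out_shuffle): [0 7 3 1 5 6 4 2]
After op 6 (out_shuffle): [0 5 7 6 3 4 1 2]
After op 7 (out_shuffle): [0 3 5 4 7 1 6 2]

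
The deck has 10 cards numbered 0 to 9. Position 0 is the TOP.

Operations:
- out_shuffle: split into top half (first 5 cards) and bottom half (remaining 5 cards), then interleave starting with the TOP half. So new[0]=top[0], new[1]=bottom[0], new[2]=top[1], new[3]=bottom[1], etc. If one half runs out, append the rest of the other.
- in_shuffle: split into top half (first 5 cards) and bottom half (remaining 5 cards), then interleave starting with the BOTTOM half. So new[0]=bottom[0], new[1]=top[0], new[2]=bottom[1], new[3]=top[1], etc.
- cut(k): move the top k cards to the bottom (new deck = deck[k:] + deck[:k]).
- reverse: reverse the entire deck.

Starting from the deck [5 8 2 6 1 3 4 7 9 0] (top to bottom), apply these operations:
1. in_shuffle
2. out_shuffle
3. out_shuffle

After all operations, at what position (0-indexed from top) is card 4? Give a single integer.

Answer: 8

Derivation:
After op 1 (in_shuffle): [3 5 4 8 7 2 9 6 0 1]
After op 2 (out_shuffle): [3 2 5 9 4 6 8 0 7 1]
After op 3 (out_shuffle): [3 6 2 8 5 0 9 7 4 1]
Card 4 is at position 8.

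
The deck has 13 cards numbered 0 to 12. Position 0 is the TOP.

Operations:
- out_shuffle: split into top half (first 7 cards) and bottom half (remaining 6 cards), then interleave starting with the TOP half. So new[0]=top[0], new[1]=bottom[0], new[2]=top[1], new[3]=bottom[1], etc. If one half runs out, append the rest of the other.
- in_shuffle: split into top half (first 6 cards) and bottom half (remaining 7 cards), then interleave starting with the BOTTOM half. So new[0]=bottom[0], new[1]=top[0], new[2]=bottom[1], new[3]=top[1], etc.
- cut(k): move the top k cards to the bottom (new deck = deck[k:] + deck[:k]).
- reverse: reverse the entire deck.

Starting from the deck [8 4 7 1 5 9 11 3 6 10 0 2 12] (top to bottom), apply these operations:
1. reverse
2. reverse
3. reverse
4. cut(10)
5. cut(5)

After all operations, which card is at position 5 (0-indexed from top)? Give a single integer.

After op 1 (reverse): [12 2 0 10 6 3 11 9 5 1 7 4 8]
After op 2 (reverse): [8 4 7 1 5 9 11 3 6 10 0 2 12]
After op 3 (reverse): [12 2 0 10 6 3 11 9 5 1 7 4 8]
After op 4 (cut(10)): [7 4 8 12 2 0 10 6 3 11 9 5 1]
After op 5 (cut(5)): [0 10 6 3 11 9 5 1 7 4 8 12 2]
Position 5: card 9.

Answer: 9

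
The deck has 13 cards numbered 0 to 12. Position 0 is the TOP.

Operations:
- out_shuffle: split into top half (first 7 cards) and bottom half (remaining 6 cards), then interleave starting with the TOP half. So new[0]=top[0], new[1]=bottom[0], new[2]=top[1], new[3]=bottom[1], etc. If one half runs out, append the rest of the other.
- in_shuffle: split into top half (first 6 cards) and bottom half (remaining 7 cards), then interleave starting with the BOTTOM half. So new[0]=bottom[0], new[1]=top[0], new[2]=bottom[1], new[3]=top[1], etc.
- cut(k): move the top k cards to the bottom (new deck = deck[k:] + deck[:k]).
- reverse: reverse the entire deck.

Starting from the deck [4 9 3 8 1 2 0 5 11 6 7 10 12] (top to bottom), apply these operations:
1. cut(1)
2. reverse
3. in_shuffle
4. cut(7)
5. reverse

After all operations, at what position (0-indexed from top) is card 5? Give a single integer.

After op 1 (cut(1)): [9 3 8 1 2 0 5 11 6 7 10 12 4]
After op 2 (reverse): [4 12 10 7 6 11 5 0 2 1 8 3 9]
After op 3 (in_shuffle): [5 4 0 12 2 10 1 7 8 6 3 11 9]
After op 4 (cut(7)): [7 8 6 3 11 9 5 4 0 12 2 10 1]
After op 5 (reverse): [1 10 2 12 0 4 5 9 11 3 6 8 7]
Card 5 is at position 6.

Answer: 6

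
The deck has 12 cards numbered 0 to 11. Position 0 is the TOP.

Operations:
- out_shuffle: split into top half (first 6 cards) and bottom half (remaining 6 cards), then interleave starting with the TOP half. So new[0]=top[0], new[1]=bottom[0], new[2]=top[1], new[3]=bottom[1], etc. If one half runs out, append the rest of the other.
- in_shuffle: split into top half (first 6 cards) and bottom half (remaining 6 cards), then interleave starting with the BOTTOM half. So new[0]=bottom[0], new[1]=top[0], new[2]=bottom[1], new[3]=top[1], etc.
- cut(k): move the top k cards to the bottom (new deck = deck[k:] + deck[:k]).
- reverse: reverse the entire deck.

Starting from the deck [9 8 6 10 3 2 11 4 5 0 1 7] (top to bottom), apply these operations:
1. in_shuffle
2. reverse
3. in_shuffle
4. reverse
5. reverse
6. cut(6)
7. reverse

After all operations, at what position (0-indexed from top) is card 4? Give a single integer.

Answer: 11

Derivation:
After op 1 (in_shuffle): [11 9 4 8 5 6 0 10 1 3 7 2]
After op 2 (reverse): [2 7 3 1 10 0 6 5 8 4 9 11]
After op 3 (in_shuffle): [6 2 5 7 8 3 4 1 9 10 11 0]
After op 4 (reverse): [0 11 10 9 1 4 3 8 7 5 2 6]
After op 5 (reverse): [6 2 5 7 8 3 4 1 9 10 11 0]
After op 6 (cut(6)): [4 1 9 10 11 0 6 2 5 7 8 3]
After op 7 (reverse): [3 8 7 5 2 6 0 11 10 9 1 4]
Card 4 is at position 11.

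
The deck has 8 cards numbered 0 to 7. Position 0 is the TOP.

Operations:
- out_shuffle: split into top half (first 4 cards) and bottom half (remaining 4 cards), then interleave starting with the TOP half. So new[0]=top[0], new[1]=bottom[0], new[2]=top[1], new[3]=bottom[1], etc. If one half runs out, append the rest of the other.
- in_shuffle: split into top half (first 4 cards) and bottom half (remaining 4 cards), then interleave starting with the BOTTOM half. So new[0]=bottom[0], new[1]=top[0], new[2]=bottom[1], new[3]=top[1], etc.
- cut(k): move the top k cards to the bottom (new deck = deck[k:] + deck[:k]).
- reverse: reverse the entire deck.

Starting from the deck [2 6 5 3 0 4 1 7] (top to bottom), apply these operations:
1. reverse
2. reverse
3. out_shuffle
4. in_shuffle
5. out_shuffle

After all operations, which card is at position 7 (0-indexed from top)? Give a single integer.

Answer: 4

Derivation:
After op 1 (reverse): [7 1 4 0 3 5 6 2]
After op 2 (reverse): [2 6 5 3 0 4 1 7]
After op 3 (out_shuffle): [2 0 6 4 5 1 3 7]
After op 4 (in_shuffle): [5 2 1 0 3 6 7 4]
After op 5 (out_shuffle): [5 3 2 6 1 7 0 4]
Position 7: card 4.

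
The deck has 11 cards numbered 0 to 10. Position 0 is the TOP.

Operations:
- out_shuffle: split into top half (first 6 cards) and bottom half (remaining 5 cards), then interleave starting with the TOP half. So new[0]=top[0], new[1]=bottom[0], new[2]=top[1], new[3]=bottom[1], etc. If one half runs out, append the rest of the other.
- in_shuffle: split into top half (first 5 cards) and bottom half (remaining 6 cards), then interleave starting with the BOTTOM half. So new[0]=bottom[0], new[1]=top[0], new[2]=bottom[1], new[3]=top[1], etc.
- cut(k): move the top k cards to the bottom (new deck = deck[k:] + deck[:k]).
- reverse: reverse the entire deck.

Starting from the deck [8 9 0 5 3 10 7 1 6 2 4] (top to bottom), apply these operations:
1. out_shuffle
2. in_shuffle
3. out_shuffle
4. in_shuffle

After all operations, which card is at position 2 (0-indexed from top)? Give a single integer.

After op 1 (out_shuffle): [8 7 9 1 0 6 5 2 3 4 10]
After op 2 (in_shuffle): [6 8 5 7 2 9 3 1 4 0 10]
After op 3 (out_shuffle): [6 3 8 1 5 4 7 0 2 10 9]
After op 4 (in_shuffle): [4 6 7 3 0 8 2 1 10 5 9]
Position 2: card 7.

Answer: 7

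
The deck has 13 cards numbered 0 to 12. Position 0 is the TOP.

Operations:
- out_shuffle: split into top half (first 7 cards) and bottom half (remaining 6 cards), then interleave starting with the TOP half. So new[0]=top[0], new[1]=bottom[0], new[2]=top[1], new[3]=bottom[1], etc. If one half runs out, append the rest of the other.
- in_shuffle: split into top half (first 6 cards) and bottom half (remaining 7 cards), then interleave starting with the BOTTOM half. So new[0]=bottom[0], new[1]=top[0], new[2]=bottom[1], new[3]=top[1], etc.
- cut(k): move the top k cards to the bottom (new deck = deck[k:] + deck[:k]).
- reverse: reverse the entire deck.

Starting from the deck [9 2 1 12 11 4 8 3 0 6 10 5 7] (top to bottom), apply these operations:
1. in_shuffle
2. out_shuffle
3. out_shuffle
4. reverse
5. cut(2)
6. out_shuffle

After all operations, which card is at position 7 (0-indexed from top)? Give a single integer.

Answer: 8

Derivation:
After op 1 (in_shuffle): [8 9 3 2 0 1 6 12 10 11 5 4 7]
After op 2 (out_shuffle): [8 12 9 10 3 11 2 5 0 4 1 7 6]
After op 3 (out_shuffle): [8 5 12 0 9 4 10 1 3 7 11 6 2]
After op 4 (reverse): [2 6 11 7 3 1 10 4 9 0 12 5 8]
After op 5 (cut(2)): [11 7 3 1 10 4 9 0 12 5 8 2 6]
After op 6 (out_shuffle): [11 0 7 12 3 5 1 8 10 2 4 6 9]
Position 7: card 8.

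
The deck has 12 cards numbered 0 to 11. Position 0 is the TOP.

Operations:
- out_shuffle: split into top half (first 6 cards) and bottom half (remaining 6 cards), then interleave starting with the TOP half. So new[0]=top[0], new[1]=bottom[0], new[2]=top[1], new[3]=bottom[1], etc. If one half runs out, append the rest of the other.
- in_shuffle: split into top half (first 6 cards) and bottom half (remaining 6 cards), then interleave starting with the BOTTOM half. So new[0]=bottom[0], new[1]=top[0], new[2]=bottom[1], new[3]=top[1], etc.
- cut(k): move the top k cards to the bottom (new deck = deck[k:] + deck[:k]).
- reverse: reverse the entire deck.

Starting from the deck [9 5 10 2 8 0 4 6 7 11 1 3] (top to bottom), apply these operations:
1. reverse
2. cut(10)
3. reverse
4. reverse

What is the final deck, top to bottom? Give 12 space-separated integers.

After op 1 (reverse): [3 1 11 7 6 4 0 8 2 10 5 9]
After op 2 (cut(10)): [5 9 3 1 11 7 6 4 0 8 2 10]
After op 3 (reverse): [10 2 8 0 4 6 7 11 1 3 9 5]
After op 4 (reverse): [5 9 3 1 11 7 6 4 0 8 2 10]

Answer: 5 9 3 1 11 7 6 4 0 8 2 10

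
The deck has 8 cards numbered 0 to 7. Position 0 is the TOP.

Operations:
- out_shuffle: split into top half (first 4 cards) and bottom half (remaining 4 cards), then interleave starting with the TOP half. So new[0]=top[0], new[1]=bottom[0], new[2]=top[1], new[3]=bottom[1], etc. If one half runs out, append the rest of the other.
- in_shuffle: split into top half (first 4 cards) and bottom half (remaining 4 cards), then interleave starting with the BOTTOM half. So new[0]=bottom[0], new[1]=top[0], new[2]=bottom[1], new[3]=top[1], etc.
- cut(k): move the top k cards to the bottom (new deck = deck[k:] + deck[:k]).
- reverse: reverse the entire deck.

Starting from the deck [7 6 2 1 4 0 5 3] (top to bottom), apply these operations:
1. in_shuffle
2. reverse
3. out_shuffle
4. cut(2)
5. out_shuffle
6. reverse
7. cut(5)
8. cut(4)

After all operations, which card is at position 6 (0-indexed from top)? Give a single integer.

After op 1 (in_shuffle): [4 7 0 6 5 2 3 1]
After op 2 (reverse): [1 3 2 5 6 0 7 4]
After op 3 (out_shuffle): [1 6 3 0 2 7 5 4]
After op 4 (cut(2)): [3 0 2 7 5 4 1 6]
After op 5 (out_shuffle): [3 5 0 4 2 1 7 6]
After op 6 (reverse): [6 7 1 2 4 0 5 3]
After op 7 (cut(5)): [0 5 3 6 7 1 2 4]
After op 8 (cut(4)): [7 1 2 4 0 5 3 6]
Position 6: card 3.

Answer: 3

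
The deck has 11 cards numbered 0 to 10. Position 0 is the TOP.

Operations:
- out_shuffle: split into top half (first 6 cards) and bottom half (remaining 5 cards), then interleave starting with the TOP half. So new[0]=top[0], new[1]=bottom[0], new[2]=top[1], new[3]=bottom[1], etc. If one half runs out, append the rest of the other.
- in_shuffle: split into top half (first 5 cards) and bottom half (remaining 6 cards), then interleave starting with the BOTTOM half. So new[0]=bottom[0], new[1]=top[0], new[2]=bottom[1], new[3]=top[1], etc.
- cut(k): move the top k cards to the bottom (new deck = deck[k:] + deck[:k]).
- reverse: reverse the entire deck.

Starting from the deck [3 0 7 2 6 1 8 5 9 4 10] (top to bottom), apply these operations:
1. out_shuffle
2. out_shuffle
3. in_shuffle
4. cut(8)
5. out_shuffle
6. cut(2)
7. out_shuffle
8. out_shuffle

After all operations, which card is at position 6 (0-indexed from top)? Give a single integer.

After op 1 (out_shuffle): [3 8 0 5 7 9 2 4 6 10 1]
After op 2 (out_shuffle): [3 2 8 4 0 6 5 10 7 1 9]
After op 3 (in_shuffle): [6 3 5 2 10 8 7 4 1 0 9]
After op 4 (cut(8)): [1 0 9 6 3 5 2 10 8 7 4]
After op 5 (out_shuffle): [1 2 0 10 9 8 6 7 3 4 5]
After op 6 (cut(2)): [0 10 9 8 6 7 3 4 5 1 2]
After op 7 (out_shuffle): [0 3 10 4 9 5 8 1 6 2 7]
After op 8 (out_shuffle): [0 8 3 1 10 6 4 2 9 7 5]
Position 6: card 4.

Answer: 4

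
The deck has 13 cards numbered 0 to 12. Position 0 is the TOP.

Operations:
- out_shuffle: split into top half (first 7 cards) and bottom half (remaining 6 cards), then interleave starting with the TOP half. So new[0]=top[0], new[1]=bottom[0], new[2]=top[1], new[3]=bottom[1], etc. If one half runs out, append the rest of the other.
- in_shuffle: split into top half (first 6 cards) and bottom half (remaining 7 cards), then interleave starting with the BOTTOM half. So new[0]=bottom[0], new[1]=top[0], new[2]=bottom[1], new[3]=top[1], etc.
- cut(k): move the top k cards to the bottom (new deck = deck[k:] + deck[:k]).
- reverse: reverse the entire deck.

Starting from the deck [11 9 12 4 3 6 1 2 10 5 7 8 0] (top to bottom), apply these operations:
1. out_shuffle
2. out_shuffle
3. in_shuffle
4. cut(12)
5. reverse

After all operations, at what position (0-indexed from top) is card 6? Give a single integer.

Answer: 9

Derivation:
After op 1 (out_shuffle): [11 2 9 10 12 5 4 7 3 8 6 0 1]
After op 2 (out_shuffle): [11 7 2 3 9 8 10 6 12 0 5 1 4]
After op 3 (in_shuffle): [10 11 6 7 12 2 0 3 5 9 1 8 4]
After op 4 (cut(12)): [4 10 11 6 7 12 2 0 3 5 9 1 8]
After op 5 (reverse): [8 1 9 5 3 0 2 12 7 6 11 10 4]
Card 6 is at position 9.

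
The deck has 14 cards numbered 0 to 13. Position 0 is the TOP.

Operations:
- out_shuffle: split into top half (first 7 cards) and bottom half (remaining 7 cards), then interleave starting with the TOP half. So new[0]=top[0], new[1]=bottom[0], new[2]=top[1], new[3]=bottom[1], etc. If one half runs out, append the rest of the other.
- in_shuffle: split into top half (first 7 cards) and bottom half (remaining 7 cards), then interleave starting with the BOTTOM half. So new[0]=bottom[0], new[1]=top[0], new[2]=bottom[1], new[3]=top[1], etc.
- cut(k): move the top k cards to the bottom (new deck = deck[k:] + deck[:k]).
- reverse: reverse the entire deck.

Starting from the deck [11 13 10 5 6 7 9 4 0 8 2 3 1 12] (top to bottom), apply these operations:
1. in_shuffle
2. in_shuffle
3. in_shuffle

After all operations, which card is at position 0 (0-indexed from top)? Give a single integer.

After op 1 (in_shuffle): [4 11 0 13 8 10 2 5 3 6 1 7 12 9]
After op 2 (in_shuffle): [5 4 3 11 6 0 1 13 7 8 12 10 9 2]
After op 3 (in_shuffle): [13 5 7 4 8 3 12 11 10 6 9 0 2 1]
Position 0: card 13.

Answer: 13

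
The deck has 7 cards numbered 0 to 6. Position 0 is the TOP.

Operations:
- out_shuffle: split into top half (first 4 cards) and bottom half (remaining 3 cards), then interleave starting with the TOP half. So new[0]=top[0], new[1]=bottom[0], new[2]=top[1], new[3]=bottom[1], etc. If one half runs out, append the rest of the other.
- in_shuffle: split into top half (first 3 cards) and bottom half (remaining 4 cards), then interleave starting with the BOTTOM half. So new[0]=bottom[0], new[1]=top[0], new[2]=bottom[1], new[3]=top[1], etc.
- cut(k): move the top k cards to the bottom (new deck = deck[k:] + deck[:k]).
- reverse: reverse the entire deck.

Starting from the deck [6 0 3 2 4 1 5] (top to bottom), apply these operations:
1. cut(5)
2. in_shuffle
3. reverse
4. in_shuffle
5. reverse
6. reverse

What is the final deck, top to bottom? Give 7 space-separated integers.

After op 1 (cut(5)): [1 5 6 0 3 2 4]
After op 2 (in_shuffle): [0 1 3 5 2 6 4]
After op 3 (reverse): [4 6 2 5 3 1 0]
After op 4 (in_shuffle): [5 4 3 6 1 2 0]
After op 5 (reverse): [0 2 1 6 3 4 5]
After op 6 (reverse): [5 4 3 6 1 2 0]

Answer: 5 4 3 6 1 2 0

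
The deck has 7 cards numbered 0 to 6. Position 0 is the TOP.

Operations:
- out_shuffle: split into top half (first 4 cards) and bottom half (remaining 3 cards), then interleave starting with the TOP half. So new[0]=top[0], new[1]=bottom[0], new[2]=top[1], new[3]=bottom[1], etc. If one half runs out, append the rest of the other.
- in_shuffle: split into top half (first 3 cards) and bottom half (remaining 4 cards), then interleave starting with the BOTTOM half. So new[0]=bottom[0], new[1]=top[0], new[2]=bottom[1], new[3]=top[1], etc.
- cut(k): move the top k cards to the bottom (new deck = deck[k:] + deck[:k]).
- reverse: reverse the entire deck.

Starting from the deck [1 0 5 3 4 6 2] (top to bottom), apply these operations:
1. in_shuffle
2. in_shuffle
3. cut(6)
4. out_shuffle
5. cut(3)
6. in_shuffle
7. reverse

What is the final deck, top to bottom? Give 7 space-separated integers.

Answer: 0 4 1 3 2 5 6

Derivation:
After op 1 (in_shuffle): [3 1 4 0 6 5 2]
After op 2 (in_shuffle): [0 3 6 1 5 4 2]
After op 3 (cut(6)): [2 0 3 6 1 5 4]
After op 4 (out_shuffle): [2 1 0 5 3 4 6]
After op 5 (cut(3)): [5 3 4 6 2 1 0]
After op 6 (in_shuffle): [6 5 2 3 1 4 0]
After op 7 (reverse): [0 4 1 3 2 5 6]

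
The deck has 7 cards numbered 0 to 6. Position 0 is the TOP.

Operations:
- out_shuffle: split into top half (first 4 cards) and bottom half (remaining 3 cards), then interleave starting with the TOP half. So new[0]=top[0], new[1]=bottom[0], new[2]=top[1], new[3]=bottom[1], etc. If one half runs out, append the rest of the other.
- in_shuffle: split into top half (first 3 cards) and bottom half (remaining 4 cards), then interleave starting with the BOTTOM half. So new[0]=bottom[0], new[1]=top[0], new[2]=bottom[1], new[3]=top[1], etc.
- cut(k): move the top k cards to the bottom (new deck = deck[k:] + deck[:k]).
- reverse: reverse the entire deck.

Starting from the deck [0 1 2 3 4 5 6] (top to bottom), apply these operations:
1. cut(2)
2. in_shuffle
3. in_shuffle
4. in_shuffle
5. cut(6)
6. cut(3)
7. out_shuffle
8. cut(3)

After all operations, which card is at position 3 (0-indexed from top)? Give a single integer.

After op 1 (cut(2)): [2 3 4 5 6 0 1]
After op 2 (in_shuffle): [5 2 6 3 0 4 1]
After op 3 (in_shuffle): [3 5 0 2 4 6 1]
After op 4 (in_shuffle): [2 3 4 5 6 0 1]
After op 5 (cut(6)): [1 2 3 4 5 6 0]
After op 6 (cut(3)): [4 5 6 0 1 2 3]
After op 7 (out_shuffle): [4 1 5 2 6 3 0]
After op 8 (cut(3)): [2 6 3 0 4 1 5]
Position 3: card 0.

Answer: 0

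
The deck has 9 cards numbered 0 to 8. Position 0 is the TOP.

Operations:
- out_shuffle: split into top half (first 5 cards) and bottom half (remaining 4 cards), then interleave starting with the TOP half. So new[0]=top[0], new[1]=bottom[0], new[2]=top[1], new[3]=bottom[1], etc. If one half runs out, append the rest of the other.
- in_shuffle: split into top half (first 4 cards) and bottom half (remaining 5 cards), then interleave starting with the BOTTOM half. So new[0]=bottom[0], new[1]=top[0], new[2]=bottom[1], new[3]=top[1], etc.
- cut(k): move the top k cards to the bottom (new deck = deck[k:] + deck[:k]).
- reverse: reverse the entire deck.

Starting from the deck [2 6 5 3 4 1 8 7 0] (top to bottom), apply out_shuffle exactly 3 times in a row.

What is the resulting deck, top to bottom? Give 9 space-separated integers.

After op 1 (out_shuffle): [2 1 6 8 5 7 3 0 4]
After op 2 (out_shuffle): [2 7 1 3 6 0 8 4 5]
After op 3 (out_shuffle): [2 0 7 8 1 4 3 5 6]

Answer: 2 0 7 8 1 4 3 5 6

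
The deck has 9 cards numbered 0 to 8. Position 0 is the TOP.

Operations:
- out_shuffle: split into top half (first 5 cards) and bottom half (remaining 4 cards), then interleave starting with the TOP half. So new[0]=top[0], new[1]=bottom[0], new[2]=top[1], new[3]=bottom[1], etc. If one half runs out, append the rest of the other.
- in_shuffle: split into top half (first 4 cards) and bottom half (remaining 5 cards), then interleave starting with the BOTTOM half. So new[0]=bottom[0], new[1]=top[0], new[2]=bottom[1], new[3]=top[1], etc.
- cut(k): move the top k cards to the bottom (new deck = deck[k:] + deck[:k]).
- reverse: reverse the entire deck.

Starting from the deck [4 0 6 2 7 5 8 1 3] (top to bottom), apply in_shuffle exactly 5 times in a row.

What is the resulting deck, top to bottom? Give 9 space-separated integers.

Answer: 0 2 5 1 4 6 7 8 3

Derivation:
After op 1 (in_shuffle): [7 4 5 0 8 6 1 2 3]
After op 2 (in_shuffle): [8 7 6 4 1 5 2 0 3]
After op 3 (in_shuffle): [1 8 5 7 2 6 0 4 3]
After op 4 (in_shuffle): [2 1 6 8 0 5 4 7 3]
After op 5 (in_shuffle): [0 2 5 1 4 6 7 8 3]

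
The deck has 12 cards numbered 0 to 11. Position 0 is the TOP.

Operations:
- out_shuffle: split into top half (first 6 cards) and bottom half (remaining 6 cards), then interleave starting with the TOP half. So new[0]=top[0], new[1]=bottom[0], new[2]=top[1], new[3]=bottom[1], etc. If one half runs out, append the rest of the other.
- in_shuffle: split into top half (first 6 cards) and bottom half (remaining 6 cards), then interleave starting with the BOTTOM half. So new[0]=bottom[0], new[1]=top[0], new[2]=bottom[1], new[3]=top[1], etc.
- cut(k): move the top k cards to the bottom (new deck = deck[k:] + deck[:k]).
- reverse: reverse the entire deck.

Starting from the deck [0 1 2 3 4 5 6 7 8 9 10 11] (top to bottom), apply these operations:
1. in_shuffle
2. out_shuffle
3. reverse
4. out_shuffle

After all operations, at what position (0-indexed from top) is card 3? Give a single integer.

After op 1 (in_shuffle): [6 0 7 1 8 2 9 3 10 4 11 5]
After op 2 (out_shuffle): [6 9 0 3 7 10 1 4 8 11 2 5]
After op 3 (reverse): [5 2 11 8 4 1 10 7 3 0 9 6]
After op 4 (out_shuffle): [5 10 2 7 11 3 8 0 4 9 1 6]
Card 3 is at position 5.

Answer: 5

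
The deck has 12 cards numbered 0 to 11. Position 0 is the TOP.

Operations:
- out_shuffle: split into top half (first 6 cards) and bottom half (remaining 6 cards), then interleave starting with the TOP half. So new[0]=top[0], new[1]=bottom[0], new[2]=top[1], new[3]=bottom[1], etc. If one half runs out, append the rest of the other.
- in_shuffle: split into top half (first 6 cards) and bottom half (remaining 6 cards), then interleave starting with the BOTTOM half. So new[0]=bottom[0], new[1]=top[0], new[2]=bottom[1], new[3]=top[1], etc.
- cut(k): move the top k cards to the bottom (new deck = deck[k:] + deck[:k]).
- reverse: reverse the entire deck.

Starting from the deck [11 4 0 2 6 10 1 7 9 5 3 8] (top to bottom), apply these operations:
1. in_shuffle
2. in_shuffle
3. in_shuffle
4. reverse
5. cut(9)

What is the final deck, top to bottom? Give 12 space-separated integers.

Answer: 4 5 6 7 0 3 10 11 9 2 8 1

Derivation:
After op 1 (in_shuffle): [1 11 7 4 9 0 5 2 3 6 8 10]
After op 2 (in_shuffle): [5 1 2 11 3 7 6 4 8 9 10 0]
After op 3 (in_shuffle): [6 5 4 1 8 2 9 11 10 3 0 7]
After op 4 (reverse): [7 0 3 10 11 9 2 8 1 4 5 6]
After op 5 (cut(9)): [4 5 6 7 0 3 10 11 9 2 8 1]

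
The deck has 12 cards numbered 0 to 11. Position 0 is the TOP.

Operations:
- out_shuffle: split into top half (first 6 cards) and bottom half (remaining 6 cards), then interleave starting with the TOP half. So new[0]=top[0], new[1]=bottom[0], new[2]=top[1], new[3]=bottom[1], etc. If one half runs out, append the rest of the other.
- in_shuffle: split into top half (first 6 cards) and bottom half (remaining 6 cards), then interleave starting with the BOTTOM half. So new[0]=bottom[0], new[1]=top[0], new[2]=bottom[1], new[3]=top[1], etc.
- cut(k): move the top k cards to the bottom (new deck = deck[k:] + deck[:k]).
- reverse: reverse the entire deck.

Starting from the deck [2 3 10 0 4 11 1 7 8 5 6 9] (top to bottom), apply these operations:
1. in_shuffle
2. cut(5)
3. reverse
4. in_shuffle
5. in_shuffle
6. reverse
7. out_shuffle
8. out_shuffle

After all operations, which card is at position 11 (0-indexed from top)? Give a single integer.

Answer: 0

Derivation:
After op 1 (in_shuffle): [1 2 7 3 8 10 5 0 6 4 9 11]
After op 2 (cut(5)): [10 5 0 6 4 9 11 1 2 7 3 8]
After op 3 (reverse): [8 3 7 2 1 11 9 4 6 0 5 10]
After op 4 (in_shuffle): [9 8 4 3 6 7 0 2 5 1 10 11]
After op 5 (in_shuffle): [0 9 2 8 5 4 1 3 10 6 11 7]
After op 6 (reverse): [7 11 6 10 3 1 4 5 8 2 9 0]
After op 7 (out_shuffle): [7 4 11 5 6 8 10 2 3 9 1 0]
After op 8 (out_shuffle): [7 10 4 2 11 3 5 9 6 1 8 0]
Position 11: card 0.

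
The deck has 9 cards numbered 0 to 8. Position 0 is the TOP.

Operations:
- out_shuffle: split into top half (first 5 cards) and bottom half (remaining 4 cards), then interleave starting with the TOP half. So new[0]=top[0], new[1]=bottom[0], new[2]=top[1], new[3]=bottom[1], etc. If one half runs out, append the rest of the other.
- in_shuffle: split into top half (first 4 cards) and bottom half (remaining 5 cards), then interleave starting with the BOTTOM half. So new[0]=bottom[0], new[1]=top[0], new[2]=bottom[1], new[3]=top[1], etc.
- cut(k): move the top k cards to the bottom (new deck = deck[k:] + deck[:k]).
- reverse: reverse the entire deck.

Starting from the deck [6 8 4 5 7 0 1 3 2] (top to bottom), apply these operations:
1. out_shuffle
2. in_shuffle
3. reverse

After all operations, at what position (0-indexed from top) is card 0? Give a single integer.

Answer: 5

Derivation:
After op 1 (out_shuffle): [6 0 8 1 4 3 5 2 7]
After op 2 (in_shuffle): [4 6 3 0 5 8 2 1 7]
After op 3 (reverse): [7 1 2 8 5 0 3 6 4]
Card 0 is at position 5.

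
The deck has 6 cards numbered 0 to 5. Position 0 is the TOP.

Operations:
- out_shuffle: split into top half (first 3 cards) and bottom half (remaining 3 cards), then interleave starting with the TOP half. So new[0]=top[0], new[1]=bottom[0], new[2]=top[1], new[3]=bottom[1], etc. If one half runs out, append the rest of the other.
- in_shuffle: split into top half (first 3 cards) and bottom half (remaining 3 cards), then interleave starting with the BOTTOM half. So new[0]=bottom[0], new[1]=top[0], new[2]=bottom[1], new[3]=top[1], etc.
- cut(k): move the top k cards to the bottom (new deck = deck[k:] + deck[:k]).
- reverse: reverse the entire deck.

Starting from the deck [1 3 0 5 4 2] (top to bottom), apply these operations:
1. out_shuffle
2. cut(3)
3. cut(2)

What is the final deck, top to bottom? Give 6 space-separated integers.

After op 1 (out_shuffle): [1 5 3 4 0 2]
After op 2 (cut(3)): [4 0 2 1 5 3]
After op 3 (cut(2)): [2 1 5 3 4 0]

Answer: 2 1 5 3 4 0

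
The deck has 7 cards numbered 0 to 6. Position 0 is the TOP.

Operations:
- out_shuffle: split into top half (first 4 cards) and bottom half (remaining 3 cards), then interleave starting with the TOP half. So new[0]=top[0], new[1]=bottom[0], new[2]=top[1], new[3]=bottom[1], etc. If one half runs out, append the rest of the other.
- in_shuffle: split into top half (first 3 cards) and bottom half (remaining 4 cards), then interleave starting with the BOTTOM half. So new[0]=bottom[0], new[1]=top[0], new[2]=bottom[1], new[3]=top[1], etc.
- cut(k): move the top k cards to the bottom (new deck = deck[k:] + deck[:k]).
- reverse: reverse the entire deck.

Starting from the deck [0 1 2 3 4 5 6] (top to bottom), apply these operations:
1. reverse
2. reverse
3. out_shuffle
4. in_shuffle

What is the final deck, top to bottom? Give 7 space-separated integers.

After op 1 (reverse): [6 5 4 3 2 1 0]
After op 2 (reverse): [0 1 2 3 4 5 6]
After op 3 (out_shuffle): [0 4 1 5 2 6 3]
After op 4 (in_shuffle): [5 0 2 4 6 1 3]

Answer: 5 0 2 4 6 1 3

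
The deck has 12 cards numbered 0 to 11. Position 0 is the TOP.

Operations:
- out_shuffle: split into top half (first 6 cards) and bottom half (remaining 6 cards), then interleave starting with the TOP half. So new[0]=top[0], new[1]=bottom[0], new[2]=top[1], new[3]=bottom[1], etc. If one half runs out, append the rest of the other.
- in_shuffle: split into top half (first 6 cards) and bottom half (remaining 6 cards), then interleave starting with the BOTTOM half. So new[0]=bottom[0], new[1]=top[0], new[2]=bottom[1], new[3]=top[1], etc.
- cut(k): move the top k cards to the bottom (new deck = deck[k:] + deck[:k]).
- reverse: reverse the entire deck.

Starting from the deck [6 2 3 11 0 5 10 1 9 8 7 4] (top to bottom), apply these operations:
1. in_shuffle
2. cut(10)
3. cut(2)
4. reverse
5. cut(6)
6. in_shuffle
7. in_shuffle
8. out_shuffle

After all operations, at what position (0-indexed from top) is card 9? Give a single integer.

Answer: 3

Derivation:
After op 1 (in_shuffle): [10 6 1 2 9 3 8 11 7 0 4 5]
After op 2 (cut(10)): [4 5 10 6 1 2 9 3 8 11 7 0]
After op 3 (cut(2)): [10 6 1 2 9 3 8 11 7 0 4 5]
After op 4 (reverse): [5 4 0 7 11 8 3 9 2 1 6 10]
After op 5 (cut(6)): [3 9 2 1 6 10 5 4 0 7 11 8]
After op 6 (in_shuffle): [5 3 4 9 0 2 7 1 11 6 8 10]
After op 7 (in_shuffle): [7 5 1 3 11 4 6 9 8 0 10 2]
After op 8 (out_shuffle): [7 6 5 9 1 8 3 0 11 10 4 2]
Card 9 is at position 3.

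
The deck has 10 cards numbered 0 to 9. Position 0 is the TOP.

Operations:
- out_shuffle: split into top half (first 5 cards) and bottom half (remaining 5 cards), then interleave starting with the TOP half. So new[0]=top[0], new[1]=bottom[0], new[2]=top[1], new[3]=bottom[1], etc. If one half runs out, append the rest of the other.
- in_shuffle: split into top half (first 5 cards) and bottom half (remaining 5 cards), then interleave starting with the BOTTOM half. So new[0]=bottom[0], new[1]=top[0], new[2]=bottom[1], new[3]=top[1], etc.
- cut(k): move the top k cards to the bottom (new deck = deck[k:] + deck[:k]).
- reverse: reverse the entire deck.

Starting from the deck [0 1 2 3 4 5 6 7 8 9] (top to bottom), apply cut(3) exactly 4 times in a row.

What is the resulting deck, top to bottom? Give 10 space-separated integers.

Answer: 2 3 4 5 6 7 8 9 0 1

Derivation:
After op 1 (cut(3)): [3 4 5 6 7 8 9 0 1 2]
After op 2 (cut(3)): [6 7 8 9 0 1 2 3 4 5]
After op 3 (cut(3)): [9 0 1 2 3 4 5 6 7 8]
After op 4 (cut(3)): [2 3 4 5 6 7 8 9 0 1]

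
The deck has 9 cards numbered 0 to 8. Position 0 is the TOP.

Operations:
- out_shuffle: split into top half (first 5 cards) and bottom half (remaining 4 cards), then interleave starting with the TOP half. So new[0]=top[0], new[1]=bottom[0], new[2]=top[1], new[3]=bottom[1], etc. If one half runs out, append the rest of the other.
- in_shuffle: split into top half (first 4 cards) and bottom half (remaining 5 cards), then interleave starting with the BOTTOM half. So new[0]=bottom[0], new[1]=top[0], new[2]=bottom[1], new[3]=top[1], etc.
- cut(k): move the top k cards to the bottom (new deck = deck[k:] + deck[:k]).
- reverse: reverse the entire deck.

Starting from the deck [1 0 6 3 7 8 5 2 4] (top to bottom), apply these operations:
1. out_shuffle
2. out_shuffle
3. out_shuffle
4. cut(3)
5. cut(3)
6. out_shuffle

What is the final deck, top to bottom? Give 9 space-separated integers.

After op 1 (out_shuffle): [1 8 0 5 6 2 3 4 7]
After op 2 (out_shuffle): [1 2 8 3 0 4 5 7 6]
After op 3 (out_shuffle): [1 4 2 5 8 7 3 6 0]
After op 4 (cut(3)): [5 8 7 3 6 0 1 4 2]
After op 5 (cut(3)): [3 6 0 1 4 2 5 8 7]
After op 6 (out_shuffle): [3 2 6 5 0 8 1 7 4]

Answer: 3 2 6 5 0 8 1 7 4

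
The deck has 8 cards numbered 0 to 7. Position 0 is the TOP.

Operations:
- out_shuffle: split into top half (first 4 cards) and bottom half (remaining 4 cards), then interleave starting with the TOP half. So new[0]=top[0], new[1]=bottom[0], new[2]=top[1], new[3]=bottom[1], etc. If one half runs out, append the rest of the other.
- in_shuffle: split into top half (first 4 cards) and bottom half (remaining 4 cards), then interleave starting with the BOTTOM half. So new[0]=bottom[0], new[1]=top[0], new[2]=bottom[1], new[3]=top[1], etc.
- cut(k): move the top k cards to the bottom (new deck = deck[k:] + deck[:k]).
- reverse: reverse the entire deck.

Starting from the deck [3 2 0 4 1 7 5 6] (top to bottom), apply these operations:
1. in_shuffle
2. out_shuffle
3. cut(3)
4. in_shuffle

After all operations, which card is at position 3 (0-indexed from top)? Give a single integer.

Answer: 7

Derivation:
After op 1 (in_shuffle): [1 3 7 2 5 0 6 4]
After op 2 (out_shuffle): [1 5 3 0 7 6 2 4]
After op 3 (cut(3)): [0 7 6 2 4 1 5 3]
After op 4 (in_shuffle): [4 0 1 7 5 6 3 2]
Position 3: card 7.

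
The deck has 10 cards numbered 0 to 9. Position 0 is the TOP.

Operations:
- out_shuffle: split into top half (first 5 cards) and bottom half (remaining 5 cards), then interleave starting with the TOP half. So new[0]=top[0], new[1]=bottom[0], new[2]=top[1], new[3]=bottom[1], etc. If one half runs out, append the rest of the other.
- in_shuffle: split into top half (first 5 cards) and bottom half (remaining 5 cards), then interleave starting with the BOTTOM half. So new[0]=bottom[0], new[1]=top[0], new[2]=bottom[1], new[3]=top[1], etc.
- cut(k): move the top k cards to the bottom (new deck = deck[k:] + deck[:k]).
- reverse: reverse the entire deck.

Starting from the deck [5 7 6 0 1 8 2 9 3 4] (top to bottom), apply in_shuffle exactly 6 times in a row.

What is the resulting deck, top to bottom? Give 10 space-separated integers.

Answer: 1 4 0 3 6 9 7 2 5 8

Derivation:
After op 1 (in_shuffle): [8 5 2 7 9 6 3 0 4 1]
After op 2 (in_shuffle): [6 8 3 5 0 2 4 7 1 9]
After op 3 (in_shuffle): [2 6 4 8 7 3 1 5 9 0]
After op 4 (in_shuffle): [3 2 1 6 5 4 9 8 0 7]
After op 5 (in_shuffle): [4 3 9 2 8 1 0 6 7 5]
After op 6 (in_shuffle): [1 4 0 3 6 9 7 2 5 8]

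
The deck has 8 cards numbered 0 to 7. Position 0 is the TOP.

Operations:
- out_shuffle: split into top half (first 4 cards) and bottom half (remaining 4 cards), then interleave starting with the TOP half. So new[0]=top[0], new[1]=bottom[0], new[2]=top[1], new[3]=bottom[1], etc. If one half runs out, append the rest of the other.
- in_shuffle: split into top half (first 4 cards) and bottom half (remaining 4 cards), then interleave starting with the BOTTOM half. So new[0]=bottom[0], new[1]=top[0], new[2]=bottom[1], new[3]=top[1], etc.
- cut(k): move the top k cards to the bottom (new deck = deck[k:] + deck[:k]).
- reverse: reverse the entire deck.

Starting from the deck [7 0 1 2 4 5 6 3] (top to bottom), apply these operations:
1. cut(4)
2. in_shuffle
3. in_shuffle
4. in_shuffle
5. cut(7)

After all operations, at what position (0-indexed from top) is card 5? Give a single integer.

Answer: 7

Derivation:
After op 1 (cut(4)): [4 5 6 3 7 0 1 2]
After op 2 (in_shuffle): [7 4 0 5 1 6 2 3]
After op 3 (in_shuffle): [1 7 6 4 2 0 3 5]
After op 4 (in_shuffle): [2 1 0 7 3 6 5 4]
After op 5 (cut(7)): [4 2 1 0 7 3 6 5]
Card 5 is at position 7.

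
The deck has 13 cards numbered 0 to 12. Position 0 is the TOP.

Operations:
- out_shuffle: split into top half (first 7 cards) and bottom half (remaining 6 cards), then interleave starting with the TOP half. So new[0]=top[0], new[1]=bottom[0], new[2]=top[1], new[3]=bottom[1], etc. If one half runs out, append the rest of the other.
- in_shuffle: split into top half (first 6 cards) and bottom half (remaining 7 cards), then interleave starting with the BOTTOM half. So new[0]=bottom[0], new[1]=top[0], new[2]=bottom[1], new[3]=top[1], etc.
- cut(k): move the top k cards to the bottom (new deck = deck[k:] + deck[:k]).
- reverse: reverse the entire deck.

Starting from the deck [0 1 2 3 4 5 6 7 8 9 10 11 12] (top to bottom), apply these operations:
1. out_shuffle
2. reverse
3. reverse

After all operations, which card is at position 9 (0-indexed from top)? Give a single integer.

After op 1 (out_shuffle): [0 7 1 8 2 9 3 10 4 11 5 12 6]
After op 2 (reverse): [6 12 5 11 4 10 3 9 2 8 1 7 0]
After op 3 (reverse): [0 7 1 8 2 9 3 10 4 11 5 12 6]
Position 9: card 11.

Answer: 11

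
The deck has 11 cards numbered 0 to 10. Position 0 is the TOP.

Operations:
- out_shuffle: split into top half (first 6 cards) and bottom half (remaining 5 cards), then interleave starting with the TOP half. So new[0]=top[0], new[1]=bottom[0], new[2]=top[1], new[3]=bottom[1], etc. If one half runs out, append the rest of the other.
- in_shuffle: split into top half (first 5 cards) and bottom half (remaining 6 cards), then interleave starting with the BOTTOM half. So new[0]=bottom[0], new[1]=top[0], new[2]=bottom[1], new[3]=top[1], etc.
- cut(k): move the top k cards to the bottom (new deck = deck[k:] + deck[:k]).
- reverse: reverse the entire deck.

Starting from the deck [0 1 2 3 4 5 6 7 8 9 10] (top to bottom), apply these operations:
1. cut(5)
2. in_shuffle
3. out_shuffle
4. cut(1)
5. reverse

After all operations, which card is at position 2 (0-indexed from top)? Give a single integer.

Answer: 4

Derivation:
After op 1 (cut(5)): [5 6 7 8 9 10 0 1 2 3 4]
After op 2 (in_shuffle): [10 5 0 6 1 7 2 8 3 9 4]
After op 3 (out_shuffle): [10 2 5 8 0 3 6 9 1 4 7]
After op 4 (cut(1)): [2 5 8 0 3 6 9 1 4 7 10]
After op 5 (reverse): [10 7 4 1 9 6 3 0 8 5 2]
Position 2: card 4.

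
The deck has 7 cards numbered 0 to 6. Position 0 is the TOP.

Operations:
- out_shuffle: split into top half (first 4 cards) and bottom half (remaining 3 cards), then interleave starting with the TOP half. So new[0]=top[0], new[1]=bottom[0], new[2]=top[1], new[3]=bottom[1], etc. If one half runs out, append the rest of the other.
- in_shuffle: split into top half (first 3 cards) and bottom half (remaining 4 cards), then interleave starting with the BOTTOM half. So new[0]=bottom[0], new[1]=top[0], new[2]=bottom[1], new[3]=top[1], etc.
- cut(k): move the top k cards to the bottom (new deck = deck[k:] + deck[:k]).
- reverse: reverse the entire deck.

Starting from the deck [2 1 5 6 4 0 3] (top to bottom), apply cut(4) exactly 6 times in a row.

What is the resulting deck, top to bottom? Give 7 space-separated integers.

Answer: 6 4 0 3 2 1 5

Derivation:
After op 1 (cut(4)): [4 0 3 2 1 5 6]
After op 2 (cut(4)): [1 5 6 4 0 3 2]
After op 3 (cut(4)): [0 3 2 1 5 6 4]
After op 4 (cut(4)): [5 6 4 0 3 2 1]
After op 5 (cut(4)): [3 2 1 5 6 4 0]
After op 6 (cut(4)): [6 4 0 3 2 1 5]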